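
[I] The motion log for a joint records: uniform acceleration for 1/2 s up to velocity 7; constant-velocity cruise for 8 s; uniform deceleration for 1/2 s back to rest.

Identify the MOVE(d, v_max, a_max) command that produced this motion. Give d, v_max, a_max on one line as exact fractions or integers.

d=119/2 v_max=7 a_max=14

a_max = 7/(1/2) = 14
d_a = ½·7·1/2 = 7/4; d_c = 7·8 = 56
d = 2·7/4 + 56 = 119/2
t_c = 8 > 0 → v_max = v_peak = 7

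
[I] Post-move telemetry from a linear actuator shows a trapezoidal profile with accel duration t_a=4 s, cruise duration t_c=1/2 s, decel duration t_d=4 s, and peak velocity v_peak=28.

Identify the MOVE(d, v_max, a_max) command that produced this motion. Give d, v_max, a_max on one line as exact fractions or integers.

d=126 v_max=28 a_max=7

a_max = 28/4 = 7
d_a = ½·28·4 = 56; d_c = 28·1/2 = 14
d = 2·56 + 14 = 126
t_c = 1/2 > 0 → v_max = v_peak = 28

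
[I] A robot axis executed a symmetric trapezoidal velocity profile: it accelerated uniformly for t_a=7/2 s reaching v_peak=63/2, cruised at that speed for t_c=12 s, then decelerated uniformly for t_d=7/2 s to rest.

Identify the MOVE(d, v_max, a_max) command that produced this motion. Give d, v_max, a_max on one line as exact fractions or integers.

d=1953/4 v_max=63/2 a_max=9

a_max = (63/2)/(7/2) = 9
d_a = ½·63/2·7/2 = 441/8; d_c = 63/2·12 = 378
d = 2·441/8 + 378 = 1953/4
t_c = 12 > 0 ⇒ limit active, v_max = 63/2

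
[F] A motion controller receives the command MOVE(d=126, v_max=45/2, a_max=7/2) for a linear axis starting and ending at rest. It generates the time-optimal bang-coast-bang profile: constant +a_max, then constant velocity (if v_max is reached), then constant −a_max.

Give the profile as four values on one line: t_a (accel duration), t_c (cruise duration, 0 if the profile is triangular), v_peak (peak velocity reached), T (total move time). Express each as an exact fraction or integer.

t_a=6 t_c=0 v_peak=21 T=12

(v_max)²/a_max = (45/2)²/(7/2) = 2025/14
126 < 2025/14 ⇒ no cruise
v_peak = √(126·7/2) = √441 = 21
t_a = 21/(7/2) = 6; t_c = 0
T = 2·6 = 12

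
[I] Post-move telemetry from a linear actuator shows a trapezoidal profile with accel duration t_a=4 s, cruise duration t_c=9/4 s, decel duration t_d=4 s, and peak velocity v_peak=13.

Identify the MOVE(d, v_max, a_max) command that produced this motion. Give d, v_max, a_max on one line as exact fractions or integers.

d=325/4 v_max=13 a_max=13/4

a_max = 13/4
d_a = ½·13·4 = 26; d_c = 13·9/4 = 117/4
d = 2·26 + 117/4 = 325/4
t_c = 9/4 > 0 ⇒ limit active, v_max = 13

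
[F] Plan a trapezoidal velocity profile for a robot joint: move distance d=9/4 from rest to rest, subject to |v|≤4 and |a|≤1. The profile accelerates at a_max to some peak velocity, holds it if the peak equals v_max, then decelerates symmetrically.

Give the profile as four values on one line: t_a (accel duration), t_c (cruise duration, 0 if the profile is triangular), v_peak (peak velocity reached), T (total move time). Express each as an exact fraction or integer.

v_max²/a_max = 4²/1 = 16
9/4 < 16 so t_c = 0
v_peak = √(9/4·1) = √(9/4) = 3/2
t_a = (3/2)/1 = 3/2; t_c = 0
T = 2·3/2 = 3

t_a=3/2 t_c=0 v_peak=3/2 T=3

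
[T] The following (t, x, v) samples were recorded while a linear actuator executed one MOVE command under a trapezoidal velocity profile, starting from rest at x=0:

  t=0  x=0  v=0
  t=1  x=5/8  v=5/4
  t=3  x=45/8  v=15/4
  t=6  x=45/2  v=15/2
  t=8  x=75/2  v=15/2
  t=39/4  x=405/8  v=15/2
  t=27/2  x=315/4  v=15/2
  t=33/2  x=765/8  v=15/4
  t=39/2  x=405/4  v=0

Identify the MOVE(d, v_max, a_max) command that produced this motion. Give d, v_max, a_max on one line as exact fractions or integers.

final state: t=39/2, x=405/4, v=0 → d = 405/4
a_max = (5/4−0)/(1−0) = 5/4
max v = 15/2 over t∈[6,27/2] → v_max = 15/2
check: 15/2·(6+15/2) = 405/4 ✓

d=405/4 v_max=15/2 a_max=5/4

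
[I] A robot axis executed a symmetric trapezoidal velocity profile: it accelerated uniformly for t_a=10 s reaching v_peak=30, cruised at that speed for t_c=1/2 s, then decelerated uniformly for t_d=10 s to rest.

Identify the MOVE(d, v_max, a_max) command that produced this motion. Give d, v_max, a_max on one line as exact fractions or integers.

d=315 v_max=30 a_max=3

a_max = 30/10 = 3
d_a = ½·30·10 = 150; d_c = 30·1/2 = 15
d = 2·150 + 15 = 315
t_c = 1/2 > 0 so v_max = 30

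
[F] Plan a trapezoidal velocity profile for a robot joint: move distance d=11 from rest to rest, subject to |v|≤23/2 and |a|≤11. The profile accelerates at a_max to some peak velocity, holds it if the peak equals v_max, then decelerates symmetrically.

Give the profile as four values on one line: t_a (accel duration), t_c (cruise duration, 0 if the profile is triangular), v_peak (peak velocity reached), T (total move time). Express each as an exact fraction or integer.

t_a=1 t_c=0 v_peak=11 T=2

vₘ²/aₘ = (23/2)²/11 = 529/44
11 < 529/44 → triangular
v_peak = √(11·11) = √121 = 11
t_a = 11/11 = 1; t_c = 0
T = 2·1 = 2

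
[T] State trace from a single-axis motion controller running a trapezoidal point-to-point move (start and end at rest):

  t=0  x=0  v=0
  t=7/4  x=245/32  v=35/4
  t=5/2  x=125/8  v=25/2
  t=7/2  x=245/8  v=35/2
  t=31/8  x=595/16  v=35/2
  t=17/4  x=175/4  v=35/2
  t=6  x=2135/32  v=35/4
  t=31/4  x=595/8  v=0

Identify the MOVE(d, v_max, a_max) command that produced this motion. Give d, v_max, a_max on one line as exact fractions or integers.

final state: t=31/4, x=595/8, v=0 → d = 595/8
a_max = (35/4−0)/(7/4−0) = 5
max v = 35/2 over t∈[7/2,17/4] → v_max = 35/2
check: 35/2·(7/2+3/4) = 595/8 ✓

d=595/8 v_max=35/2 a_max=5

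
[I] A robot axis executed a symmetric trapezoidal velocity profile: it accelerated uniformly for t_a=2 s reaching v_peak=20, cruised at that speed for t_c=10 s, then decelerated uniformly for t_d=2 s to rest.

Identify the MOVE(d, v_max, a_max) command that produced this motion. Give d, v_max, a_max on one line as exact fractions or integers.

a_max = 20/2 = 10
d_a = ½·20·2 = 20; d_c = 20·10 = 200
d = 2·20 + 200 = 240
t_c = 10 > 0 → v_max = v_peak = 20

d=240 v_max=20 a_max=10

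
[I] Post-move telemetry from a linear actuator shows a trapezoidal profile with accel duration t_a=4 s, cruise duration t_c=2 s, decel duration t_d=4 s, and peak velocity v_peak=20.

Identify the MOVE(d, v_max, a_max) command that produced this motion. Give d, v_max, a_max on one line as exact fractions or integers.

a_max = 20/4 = 5
d_a = ½·20·4 = 40; d_c = 20·2 = 40
d = 2·40 + 40 = 120
t_c = 2 > 0 so v_max = 20

d=120 v_max=20 a_max=5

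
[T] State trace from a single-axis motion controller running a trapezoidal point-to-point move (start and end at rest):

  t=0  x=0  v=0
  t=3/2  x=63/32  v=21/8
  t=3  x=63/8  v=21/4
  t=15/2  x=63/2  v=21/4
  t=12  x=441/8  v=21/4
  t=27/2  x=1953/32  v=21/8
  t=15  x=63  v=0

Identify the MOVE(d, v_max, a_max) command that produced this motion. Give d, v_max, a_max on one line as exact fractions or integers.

d=63 v_max=21/4 a_max=7/4

final state: t=15, x=63, v=0 → d = 63
a_max = (21/8−0)/(3/2−0) = 7/4
max v = 21/4 over t∈[3,12] → v_max = 21/4
check: 21/4·(3+9) = 63 ✓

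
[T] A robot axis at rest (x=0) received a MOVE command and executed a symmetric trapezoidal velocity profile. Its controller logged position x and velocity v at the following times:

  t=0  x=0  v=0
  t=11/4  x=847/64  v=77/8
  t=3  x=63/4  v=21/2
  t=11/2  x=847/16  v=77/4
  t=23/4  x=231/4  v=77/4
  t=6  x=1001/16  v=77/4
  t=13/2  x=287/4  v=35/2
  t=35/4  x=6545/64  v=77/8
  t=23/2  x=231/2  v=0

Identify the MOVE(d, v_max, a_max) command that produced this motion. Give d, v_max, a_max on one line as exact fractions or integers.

d=231/2 v_max=77/4 a_max=7/2

final state: t=23/2, x=231/2, v=0 → d = 231/2
a_max = (77/8−0)/(11/4−0) = 7/2
max v = 77/4 over t∈[11/2,6] → v_max = 77/4
check: 77/4·(11/2+1/2) = 231/2 ✓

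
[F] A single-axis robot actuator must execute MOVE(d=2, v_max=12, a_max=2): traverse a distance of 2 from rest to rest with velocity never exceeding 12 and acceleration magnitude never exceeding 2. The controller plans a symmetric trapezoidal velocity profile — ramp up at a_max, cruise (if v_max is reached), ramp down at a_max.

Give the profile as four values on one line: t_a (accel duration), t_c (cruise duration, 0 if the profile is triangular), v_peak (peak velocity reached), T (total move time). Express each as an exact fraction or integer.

t_a=1 t_c=0 v_peak=2 T=2

v_max²/a_max = 12²/2 = 72
2 < 72 so t_c = 0
v_peak = √(2·2) = √4 = 2
t_a = 2/2 = 1; t_c = 0
T = 2·1 = 2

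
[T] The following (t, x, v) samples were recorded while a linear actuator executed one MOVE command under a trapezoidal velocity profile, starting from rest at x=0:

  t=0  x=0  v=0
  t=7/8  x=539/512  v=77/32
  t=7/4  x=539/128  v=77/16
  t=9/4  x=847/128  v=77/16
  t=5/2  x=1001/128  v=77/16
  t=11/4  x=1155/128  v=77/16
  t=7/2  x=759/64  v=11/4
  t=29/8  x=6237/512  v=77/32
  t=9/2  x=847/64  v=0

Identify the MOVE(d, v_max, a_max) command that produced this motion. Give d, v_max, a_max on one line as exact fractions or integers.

final state: t=9/2, x=847/64, v=0 → d = 847/64
a_max = (77/32−0)/(7/8−0) = 11/4
max v = 77/16 over t∈[7/4,11/4] → v_max = 77/16
check: 77/16·(7/4+1) = 847/64 ✓

d=847/64 v_max=77/16 a_max=11/4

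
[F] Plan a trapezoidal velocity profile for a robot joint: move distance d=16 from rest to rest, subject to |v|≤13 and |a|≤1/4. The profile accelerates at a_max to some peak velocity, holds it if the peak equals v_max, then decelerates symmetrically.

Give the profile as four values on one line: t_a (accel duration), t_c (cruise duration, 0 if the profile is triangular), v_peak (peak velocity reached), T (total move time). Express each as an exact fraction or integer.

t_a=8 t_c=0 v_peak=2 T=16

(v_max)²/a_max = 13²/(1/4) = 676
16 < 676 → triangular
v_peak = √(16·1/4) = √4 = 2
t_a = 2/(1/4) = 8; t_c = 0
T = 2·8 = 16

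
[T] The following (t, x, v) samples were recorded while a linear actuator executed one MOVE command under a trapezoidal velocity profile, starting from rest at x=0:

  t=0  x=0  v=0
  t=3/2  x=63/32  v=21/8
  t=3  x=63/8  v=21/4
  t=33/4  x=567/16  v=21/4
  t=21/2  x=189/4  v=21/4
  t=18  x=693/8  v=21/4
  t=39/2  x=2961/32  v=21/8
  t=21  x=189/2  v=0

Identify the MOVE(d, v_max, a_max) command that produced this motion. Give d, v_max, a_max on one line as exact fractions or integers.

final state: t=21, x=189/2, v=0 → d = 189/2
a_max = (21/8−0)/(3/2−0) = 7/4
max v = 21/4 over t∈[3,18] → v_max = 21/4
check: 21/4·(3+15) = 189/2 ✓

d=189/2 v_max=21/4 a_max=7/4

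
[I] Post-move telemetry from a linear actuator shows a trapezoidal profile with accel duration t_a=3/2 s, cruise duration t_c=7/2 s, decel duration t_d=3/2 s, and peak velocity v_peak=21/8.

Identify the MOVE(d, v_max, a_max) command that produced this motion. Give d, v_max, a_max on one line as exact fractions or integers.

a_max = (21/8)/(3/2) = 7/4
d_a = ½·21/8·3/2 = 63/32; d_c = 21/8·7/2 = 147/16
d = 2·63/32 + 147/16 = 105/8
t_c = 7/2 > 0 → v_max = v_peak = 21/8

d=105/8 v_max=21/8 a_max=7/4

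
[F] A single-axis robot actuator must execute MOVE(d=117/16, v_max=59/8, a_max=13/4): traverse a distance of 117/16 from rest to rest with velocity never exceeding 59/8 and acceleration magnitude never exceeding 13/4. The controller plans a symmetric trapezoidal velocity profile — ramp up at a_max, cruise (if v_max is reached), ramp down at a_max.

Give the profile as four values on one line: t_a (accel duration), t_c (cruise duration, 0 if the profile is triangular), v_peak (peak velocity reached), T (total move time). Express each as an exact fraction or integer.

t_a=3/2 t_c=0 v_peak=39/8 T=3

(v_max)²/a_max = (59/8)²/(13/4) = 3481/208
117/16 < 3481/208 → triangular
v_peak = √(117/16·13/4) = √(1521/64) = 39/8
t_a = (39/8)/(13/4) = 3/2; t_c = 0
T = 2·3/2 = 3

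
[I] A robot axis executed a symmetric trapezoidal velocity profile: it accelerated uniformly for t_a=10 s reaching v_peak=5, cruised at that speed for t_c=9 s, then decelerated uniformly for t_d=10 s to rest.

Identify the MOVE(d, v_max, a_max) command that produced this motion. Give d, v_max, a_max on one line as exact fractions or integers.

d=95 v_max=5 a_max=1/2

a_max = 5/10 = 1/2
d_a = ½·5·10 = 25; d_c = 5·9 = 45
d = 2·25 + 45 = 95
t_c = 9 > 0 ⇒ limit active, v_max = 5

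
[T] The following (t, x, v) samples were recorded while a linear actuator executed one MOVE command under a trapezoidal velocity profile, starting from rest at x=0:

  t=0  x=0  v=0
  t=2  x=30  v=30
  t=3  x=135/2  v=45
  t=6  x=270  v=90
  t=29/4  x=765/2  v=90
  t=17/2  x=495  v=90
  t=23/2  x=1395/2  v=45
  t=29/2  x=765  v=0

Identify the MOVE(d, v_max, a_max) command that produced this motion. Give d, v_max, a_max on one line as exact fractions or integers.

final state: t=29/2, x=765, v=0 → d = 765
a_max = (30−0)/(2−0) = 15
max v = 90 over t∈[6,17/2] → v_max = 90
check: 90·(6+5/2) = 765 ✓

d=765 v_max=90 a_max=15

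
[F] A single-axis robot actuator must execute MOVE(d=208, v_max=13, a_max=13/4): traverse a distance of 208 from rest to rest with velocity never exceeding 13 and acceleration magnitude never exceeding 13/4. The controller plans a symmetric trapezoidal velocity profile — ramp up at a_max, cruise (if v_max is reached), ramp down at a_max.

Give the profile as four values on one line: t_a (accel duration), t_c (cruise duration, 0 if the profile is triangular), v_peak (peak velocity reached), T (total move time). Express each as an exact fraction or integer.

vₘ²/aₘ = 13²/(13/4) = 52
208 ≥ 52 so v_max reached
t_a = 13/(13/4) = 4; v_peak = 13
d_cruise = 208 − 52 = 156; t_c = 156/13 = 12
T = 2·4 + 12 = 20

t_a=4 t_c=12 v_peak=13 T=20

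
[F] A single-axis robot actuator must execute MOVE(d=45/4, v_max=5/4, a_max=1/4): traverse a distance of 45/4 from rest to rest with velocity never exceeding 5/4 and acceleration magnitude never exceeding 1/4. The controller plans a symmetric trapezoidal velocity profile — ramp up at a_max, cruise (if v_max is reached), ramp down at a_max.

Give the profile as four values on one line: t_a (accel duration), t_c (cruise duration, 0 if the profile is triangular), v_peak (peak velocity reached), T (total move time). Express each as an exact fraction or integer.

t_a=5 t_c=4 v_peak=5/4 T=14

(v_max)²/a_max = (5/4)²/(1/4) = 25/4
45/4 ≥ 25/4 → trapezoidal
t_a = (5/4)/(1/4) = 5; v_peak = 5/4
d_cruise = 45/4 − 25/4 = 5; t_c = 5/(5/4) = 4
T = 2·5 + 4 = 14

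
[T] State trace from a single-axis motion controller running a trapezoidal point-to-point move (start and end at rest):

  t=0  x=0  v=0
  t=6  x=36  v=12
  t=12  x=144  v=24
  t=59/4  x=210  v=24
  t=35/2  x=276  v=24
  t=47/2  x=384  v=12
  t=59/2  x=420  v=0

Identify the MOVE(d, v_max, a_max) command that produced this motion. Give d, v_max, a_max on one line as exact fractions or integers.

final state: t=59/2, x=420, v=0 → d = 420
a_max = (12−0)/(6−0) = 2
max v = 24 over t∈[12,35/2] → v_max = 24
check: 24·(12+11/2) = 420 ✓

d=420 v_max=24 a_max=2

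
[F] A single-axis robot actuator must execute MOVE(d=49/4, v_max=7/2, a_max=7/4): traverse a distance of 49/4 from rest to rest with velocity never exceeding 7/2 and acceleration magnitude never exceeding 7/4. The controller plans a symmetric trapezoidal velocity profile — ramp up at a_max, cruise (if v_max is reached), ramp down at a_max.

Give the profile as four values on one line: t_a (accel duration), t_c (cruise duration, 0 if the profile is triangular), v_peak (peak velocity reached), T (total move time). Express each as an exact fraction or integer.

t_a=2 t_c=3/2 v_peak=7/2 T=11/2

(v_max)²/a_max = (7/2)²/(7/4) = 7
49/4 ≥ 7 → trapezoidal
t_a = (7/2)/(7/4) = 2; v_peak = 7/2
d_cruise = 49/4 − 7 = 21/4; t_c = (21/4)/(7/2) = 3/2
T = 2·2 + 3/2 = 11/2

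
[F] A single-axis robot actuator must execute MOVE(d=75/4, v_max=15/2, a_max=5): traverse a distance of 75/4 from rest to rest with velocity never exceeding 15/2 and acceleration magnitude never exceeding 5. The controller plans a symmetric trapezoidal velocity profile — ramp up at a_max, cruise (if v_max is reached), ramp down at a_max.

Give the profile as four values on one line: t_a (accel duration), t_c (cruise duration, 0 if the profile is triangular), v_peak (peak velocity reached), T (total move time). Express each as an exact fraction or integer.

v_max²/a_max = (15/2)²/5 = 45/4
75/4 ≥ 45/4 ⇒ cruise phase
t_a = (15/2)/5 = 3/2; v_peak = 15/2
d_cruise = 75/4 − 45/4 = 15/2; t_c = (15/2)/(15/2) = 1
T = 2·3/2 + 1 = 4

t_a=3/2 t_c=1 v_peak=15/2 T=4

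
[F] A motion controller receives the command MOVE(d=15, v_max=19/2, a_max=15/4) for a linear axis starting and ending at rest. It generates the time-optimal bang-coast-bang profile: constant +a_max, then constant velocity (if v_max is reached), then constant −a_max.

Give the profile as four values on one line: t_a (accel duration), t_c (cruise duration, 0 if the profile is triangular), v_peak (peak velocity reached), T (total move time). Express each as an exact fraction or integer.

vₘ²/aₘ = (19/2)²/(15/4) = 361/15
15 < 361/15 ⇒ no cruise
v_peak = √(15·15/4) = √(225/4) = 15/2
t_a = (15/2)/(15/4) = 2; t_c = 0
T = 2·2 = 4

t_a=2 t_c=0 v_peak=15/2 T=4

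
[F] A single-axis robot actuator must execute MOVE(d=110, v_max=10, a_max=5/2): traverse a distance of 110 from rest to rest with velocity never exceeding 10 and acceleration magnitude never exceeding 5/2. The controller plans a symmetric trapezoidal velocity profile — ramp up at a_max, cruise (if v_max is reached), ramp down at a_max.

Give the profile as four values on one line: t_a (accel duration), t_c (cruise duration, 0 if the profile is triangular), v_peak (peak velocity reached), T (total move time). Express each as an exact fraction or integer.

v_max²/a_max = 10²/(5/2) = 40
110 ≥ 40 so v_max reached
t_a = 10/(5/2) = 4; v_peak = 10
d_cruise = 110 − 40 = 70; t_c = 70/10 = 7
T = 2·4 + 7 = 15

t_a=4 t_c=7 v_peak=10 T=15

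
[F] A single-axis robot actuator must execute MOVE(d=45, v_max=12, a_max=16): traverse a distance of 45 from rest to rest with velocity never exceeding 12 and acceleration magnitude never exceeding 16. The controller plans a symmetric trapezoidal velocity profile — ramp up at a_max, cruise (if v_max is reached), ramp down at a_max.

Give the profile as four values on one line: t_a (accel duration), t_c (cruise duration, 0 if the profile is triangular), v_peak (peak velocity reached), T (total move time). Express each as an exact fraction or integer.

vₘ²/aₘ = 12²/16 = 9
45 ≥ 9 → trapezoidal
t_a = 12/16 = 3/4; v_peak = 12
d_cruise = 45 − 9 = 36; t_c = 36/12 = 3
T = 2·3/4 + 3 = 9/2

t_a=3/4 t_c=3 v_peak=12 T=9/2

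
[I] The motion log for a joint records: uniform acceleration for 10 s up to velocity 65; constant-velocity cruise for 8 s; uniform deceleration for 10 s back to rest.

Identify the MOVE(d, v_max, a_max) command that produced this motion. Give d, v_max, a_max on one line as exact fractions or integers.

d=1170 v_max=65 a_max=13/2

a_max = 65/10 = 13/2
d_a = ½·65·10 = 325; d_c = 65·8 = 520
d = 2·325 + 520 = 1170
t_c = 8 > 0 so v_max = 65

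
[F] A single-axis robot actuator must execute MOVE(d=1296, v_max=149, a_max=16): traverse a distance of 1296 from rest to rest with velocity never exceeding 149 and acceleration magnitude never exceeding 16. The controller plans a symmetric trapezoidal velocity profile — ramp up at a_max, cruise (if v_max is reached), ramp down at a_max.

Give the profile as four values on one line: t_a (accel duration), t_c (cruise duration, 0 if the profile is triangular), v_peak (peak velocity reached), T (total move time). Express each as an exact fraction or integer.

t_a=9 t_c=0 v_peak=144 T=18

(v_max)²/a_max = 149²/16 = 22201/16
1296 < 22201/16 → triangular
v_peak = √(1296·16) = √20736 = 144
t_a = 144/16 = 9; t_c = 0
T = 2·9 = 18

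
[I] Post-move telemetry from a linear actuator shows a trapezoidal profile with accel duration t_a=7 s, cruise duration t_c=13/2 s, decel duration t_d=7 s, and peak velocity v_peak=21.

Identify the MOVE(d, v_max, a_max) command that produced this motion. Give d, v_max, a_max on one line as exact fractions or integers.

d=567/2 v_max=21 a_max=3

a_max = 21/7 = 3
d_a = ½·21·7 = 147/2; d_c = 21·13/2 = 273/2
d = 2·147/2 + 273/2 = 567/2
t_c = 13/2 > 0 ⇒ limit active, v_max = 21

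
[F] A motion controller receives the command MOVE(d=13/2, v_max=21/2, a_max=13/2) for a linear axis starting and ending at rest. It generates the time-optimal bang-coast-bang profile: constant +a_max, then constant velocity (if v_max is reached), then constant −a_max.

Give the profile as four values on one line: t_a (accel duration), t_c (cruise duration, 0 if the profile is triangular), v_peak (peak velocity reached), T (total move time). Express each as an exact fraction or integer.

t_a=1 t_c=0 v_peak=13/2 T=2

(v_max)²/a_max = (21/2)²/(13/2) = 441/26
13/2 < 441/26 → triangular
v_peak = √(13/2·13/2) = √(169/4) = 13/2
t_a = (13/2)/(13/2) = 1; t_c = 0
T = 2·1 = 2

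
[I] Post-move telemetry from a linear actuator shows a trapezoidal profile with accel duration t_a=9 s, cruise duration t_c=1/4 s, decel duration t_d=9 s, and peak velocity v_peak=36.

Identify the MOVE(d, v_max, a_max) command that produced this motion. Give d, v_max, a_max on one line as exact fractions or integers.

d=333 v_max=36 a_max=4

a_max = 36/9 = 4
d_a = ½·36·9 = 162; d_c = 36·1/4 = 9
d = 2·162 + 9 = 333
t_c = 1/4 > 0 so v_max = 36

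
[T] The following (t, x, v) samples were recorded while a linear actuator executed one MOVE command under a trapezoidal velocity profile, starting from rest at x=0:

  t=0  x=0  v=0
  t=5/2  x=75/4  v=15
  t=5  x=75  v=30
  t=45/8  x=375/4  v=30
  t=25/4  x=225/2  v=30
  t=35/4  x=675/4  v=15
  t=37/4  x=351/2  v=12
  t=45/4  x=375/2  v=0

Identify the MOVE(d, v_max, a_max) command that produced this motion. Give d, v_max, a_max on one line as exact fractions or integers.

d=375/2 v_max=30 a_max=6

final state: t=45/4, x=375/2, v=0 → d = 375/2
a_max = (15−0)/(5/2−0) = 6
max v = 30 over t∈[5,25/4] → v_max = 30
check: 30·(5+5/4) = 375/2 ✓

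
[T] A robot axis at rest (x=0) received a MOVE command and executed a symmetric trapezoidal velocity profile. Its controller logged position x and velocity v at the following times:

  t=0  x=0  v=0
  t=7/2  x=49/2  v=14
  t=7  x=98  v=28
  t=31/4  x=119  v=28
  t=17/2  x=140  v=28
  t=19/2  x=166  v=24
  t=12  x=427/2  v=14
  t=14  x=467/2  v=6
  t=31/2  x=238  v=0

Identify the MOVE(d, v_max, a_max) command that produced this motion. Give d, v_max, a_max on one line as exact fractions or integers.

d=238 v_max=28 a_max=4

final state: t=31/2, x=238, v=0 → d = 238
a_max = (14−0)/(7/2−0) = 4
max v = 28 over t∈[7,17/2] → v_max = 28
check: 28·(7+3/2) = 238 ✓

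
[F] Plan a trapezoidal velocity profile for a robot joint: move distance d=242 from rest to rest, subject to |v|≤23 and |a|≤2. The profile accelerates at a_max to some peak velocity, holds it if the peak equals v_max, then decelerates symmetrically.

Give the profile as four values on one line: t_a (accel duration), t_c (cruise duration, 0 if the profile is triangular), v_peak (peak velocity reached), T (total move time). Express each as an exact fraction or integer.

(v_max)²/a_max = 23²/2 = 529/2
242 < 529/2 → triangular
v_peak = √(242·2) = √484 = 22
t_a = 22/2 = 11; t_c = 0
T = 2·11 = 22

t_a=11 t_c=0 v_peak=22 T=22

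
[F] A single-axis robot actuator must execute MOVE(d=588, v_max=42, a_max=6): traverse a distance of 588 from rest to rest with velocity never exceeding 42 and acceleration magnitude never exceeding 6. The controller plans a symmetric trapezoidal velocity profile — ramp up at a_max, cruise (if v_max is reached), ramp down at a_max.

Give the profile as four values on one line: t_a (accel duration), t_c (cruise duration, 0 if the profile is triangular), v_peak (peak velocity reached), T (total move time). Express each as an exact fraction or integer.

t_a=7 t_c=7 v_peak=42 T=21

vₘ²/aₘ = 42²/6 = 294
588 ≥ 294 → trapezoidal
t_a = 42/6 = 7; v_peak = 42
d_cruise = 588 − 294 = 294; t_c = 294/42 = 7
T = 2·7 + 7 = 21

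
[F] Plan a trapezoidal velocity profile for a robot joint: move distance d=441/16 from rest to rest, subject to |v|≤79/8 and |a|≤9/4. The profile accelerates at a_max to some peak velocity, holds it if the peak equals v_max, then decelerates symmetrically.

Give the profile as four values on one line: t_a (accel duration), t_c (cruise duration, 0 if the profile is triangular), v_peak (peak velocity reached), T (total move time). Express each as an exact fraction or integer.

v_max²/a_max = (79/8)²/(9/4) = 6241/144
441/16 < 6241/144 ⇒ no cruise
v_peak = √(441/16·9/4) = √(3969/64) = 63/8
t_a = (63/8)/(9/4) = 7/2; t_c = 0
T = 2·7/2 = 7

t_a=7/2 t_c=0 v_peak=63/8 T=7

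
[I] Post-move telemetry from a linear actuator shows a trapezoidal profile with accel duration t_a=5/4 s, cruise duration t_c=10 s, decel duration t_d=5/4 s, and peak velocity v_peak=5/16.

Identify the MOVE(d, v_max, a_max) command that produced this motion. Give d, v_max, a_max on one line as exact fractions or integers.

a_max = (5/16)/(5/4) = 1/4
d_a = ½·5/16·5/4 = 25/128; d_c = 5/16·10 = 25/8
d = 2·25/128 + 25/8 = 225/64
t_c = 10 > 0 ⇒ limit active, v_max = 5/16

d=225/64 v_max=5/16 a_max=1/4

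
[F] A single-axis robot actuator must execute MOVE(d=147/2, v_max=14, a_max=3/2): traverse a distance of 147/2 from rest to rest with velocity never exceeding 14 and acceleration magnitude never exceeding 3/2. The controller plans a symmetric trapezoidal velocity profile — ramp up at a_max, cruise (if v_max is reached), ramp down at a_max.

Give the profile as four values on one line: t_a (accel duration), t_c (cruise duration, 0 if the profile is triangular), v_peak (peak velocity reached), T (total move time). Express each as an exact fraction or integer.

v_max²/a_max = 14²/(3/2) = 392/3
147/2 < 392/3 so t_c = 0
v_peak = √(147/2·3/2) = √(441/4) = 21/2
t_a = (21/2)/(3/2) = 7; t_c = 0
T = 2·7 = 14

t_a=7 t_c=0 v_peak=21/2 T=14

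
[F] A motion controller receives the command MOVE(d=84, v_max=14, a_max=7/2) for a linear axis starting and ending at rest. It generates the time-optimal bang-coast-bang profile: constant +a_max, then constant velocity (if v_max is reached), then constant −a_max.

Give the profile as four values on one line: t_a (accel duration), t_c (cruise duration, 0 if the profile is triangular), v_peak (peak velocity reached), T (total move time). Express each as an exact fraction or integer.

v_max²/a_max = 14²/(7/2) = 56
84 ≥ 56 so v_max reached
t_a = 14/(7/2) = 4; v_peak = 14
d_cruise = 84 − 56 = 28; t_c = 28/14 = 2
T = 2·4 + 2 = 10

t_a=4 t_c=2 v_peak=14 T=10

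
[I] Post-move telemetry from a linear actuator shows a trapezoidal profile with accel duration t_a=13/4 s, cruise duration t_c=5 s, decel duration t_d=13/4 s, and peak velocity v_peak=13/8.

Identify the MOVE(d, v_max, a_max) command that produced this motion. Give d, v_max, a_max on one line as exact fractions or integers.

d=429/32 v_max=13/8 a_max=1/2

a_max = (13/8)/(13/4) = 1/2
d_a = ½·13/8·13/4 = 169/64; d_c = 13/8·5 = 65/8
d = 2·169/64 + 65/8 = 429/32
t_c = 5 > 0 so v_max = 13/8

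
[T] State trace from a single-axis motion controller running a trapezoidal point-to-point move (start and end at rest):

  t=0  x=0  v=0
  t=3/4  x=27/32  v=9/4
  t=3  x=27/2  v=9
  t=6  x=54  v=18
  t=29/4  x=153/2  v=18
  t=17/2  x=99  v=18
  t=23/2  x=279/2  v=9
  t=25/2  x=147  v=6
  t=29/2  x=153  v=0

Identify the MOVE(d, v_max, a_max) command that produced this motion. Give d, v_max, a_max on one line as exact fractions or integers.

final state: t=29/2, x=153, v=0 → d = 153
a_max = (9/4−0)/(3/4−0) = 3
max v = 18 over t∈[6,17/2] → v_max = 18
check: 18·(6+5/2) = 153 ✓

d=153 v_max=18 a_max=3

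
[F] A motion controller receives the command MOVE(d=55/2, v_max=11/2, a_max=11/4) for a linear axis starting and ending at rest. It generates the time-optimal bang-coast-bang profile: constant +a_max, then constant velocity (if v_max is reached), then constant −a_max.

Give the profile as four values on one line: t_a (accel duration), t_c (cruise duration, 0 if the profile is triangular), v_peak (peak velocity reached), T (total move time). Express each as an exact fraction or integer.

vₘ²/aₘ = (11/2)²/(11/4) = 11
55/2 ≥ 11 ⇒ cruise phase
t_a = (11/2)/(11/4) = 2; v_peak = 11/2
d_cruise = 55/2 − 11 = 33/2; t_c = (33/2)/(11/2) = 3
T = 2·2 + 3 = 7

t_a=2 t_c=3 v_peak=11/2 T=7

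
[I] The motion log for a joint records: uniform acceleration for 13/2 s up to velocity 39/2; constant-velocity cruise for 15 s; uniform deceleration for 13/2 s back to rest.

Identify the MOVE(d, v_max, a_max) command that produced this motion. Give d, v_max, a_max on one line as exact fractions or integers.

d=1677/4 v_max=39/2 a_max=3

a_max = (39/2)/(13/2) = 3
d_a = ½·39/2·13/2 = 507/8; d_c = 39/2·15 = 585/2
d = 2·507/8 + 585/2 = 1677/4
t_c = 15 > 0 so v_max = 39/2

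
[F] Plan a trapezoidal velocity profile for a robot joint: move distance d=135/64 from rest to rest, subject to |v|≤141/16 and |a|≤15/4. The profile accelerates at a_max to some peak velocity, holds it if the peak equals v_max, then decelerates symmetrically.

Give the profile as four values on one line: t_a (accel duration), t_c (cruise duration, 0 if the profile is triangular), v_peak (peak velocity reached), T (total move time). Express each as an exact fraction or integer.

t_a=3/4 t_c=0 v_peak=45/16 T=3/2

vₘ²/aₘ = (141/16)²/(15/4) = 6627/320
135/64 < 6627/320 → triangular
v_peak = √(135/64·15/4) = √(2025/256) = 45/16
t_a = (45/16)/(15/4) = 3/4; t_c = 0
T = 2·3/4 = 3/2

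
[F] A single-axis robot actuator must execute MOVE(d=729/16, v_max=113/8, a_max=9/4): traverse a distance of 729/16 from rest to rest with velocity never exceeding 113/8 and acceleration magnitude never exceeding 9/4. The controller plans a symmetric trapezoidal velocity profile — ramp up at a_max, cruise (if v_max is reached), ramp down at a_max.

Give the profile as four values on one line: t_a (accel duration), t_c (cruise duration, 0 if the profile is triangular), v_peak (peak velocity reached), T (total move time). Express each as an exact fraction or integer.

v_max²/a_max = (113/8)²/(9/4) = 12769/144
729/16 < 12769/144 → triangular
v_peak = √(729/16·9/4) = √(6561/64) = 81/8
t_a = (81/8)/(9/4) = 9/2; t_c = 0
T = 2·9/2 = 9

t_a=9/2 t_c=0 v_peak=81/8 T=9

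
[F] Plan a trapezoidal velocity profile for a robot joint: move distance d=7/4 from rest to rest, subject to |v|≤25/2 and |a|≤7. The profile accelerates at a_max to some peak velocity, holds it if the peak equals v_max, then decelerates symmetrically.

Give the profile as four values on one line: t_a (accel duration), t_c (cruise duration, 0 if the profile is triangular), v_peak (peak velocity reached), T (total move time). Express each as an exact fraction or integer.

v_max²/a_max = (25/2)²/7 = 625/28
7/4 < 625/28 so t_c = 0
v_peak = √(7/4·7) = √(49/4) = 7/2
t_a = (7/2)/7 = 1/2; t_c = 0
T = 2·1/2 = 1

t_a=1/2 t_c=0 v_peak=7/2 T=1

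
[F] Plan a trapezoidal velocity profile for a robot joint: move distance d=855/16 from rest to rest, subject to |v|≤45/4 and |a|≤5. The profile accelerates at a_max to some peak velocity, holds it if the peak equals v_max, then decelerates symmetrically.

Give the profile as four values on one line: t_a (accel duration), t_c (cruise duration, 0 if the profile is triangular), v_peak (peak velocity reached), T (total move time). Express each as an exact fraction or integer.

(v_max)²/a_max = (45/4)²/5 = 405/16
855/16 ≥ 405/16 → trapezoidal
t_a = (45/4)/5 = 9/4; v_peak = 45/4
d_cruise = 855/16 − 405/16 = 225/8; t_c = (225/8)/(45/4) = 5/2
T = 2·9/4 + 5/2 = 7

t_a=9/4 t_c=5/2 v_peak=45/4 T=7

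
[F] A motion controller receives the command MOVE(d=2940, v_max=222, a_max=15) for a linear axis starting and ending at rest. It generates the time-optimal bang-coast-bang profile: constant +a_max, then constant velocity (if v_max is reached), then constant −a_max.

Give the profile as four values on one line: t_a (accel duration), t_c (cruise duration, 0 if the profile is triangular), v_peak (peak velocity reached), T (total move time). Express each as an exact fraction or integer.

v_max²/a_max = 222²/15 = 16428/5
2940 < 16428/5 ⇒ no cruise
v_peak = √(2940·15) = √44100 = 210
t_a = 210/15 = 14; t_c = 0
T = 2·14 = 28

t_a=14 t_c=0 v_peak=210 T=28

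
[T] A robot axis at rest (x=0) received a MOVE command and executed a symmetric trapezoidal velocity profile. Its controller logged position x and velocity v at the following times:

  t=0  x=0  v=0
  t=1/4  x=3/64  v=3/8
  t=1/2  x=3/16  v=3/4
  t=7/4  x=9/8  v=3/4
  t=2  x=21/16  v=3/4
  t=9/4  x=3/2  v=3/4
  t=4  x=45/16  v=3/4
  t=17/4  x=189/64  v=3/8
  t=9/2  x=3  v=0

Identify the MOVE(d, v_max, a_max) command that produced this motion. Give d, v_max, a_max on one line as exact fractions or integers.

final state: t=9/2, x=3, v=0 → d = 3
a_max = (3/8−0)/(1/4−0) = 3/2
max v = 3/4 over t∈[1/2,4] → v_max = 3/4
check: 3/4·(1/2+7/2) = 3 ✓

d=3 v_max=3/4 a_max=3/2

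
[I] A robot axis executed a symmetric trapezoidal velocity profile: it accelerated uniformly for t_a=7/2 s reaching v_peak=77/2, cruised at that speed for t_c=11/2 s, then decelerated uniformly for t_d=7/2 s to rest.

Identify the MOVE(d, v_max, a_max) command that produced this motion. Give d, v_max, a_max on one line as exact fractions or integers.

a_max = (77/2)/(7/2) = 11
d_a = ½·77/2·7/2 = 539/8; d_c = 77/2·11/2 = 847/4
d = 2·539/8 + 847/4 = 693/2
t_c = 11/2 > 0 → v_max = v_peak = 77/2

d=693/2 v_max=77/2 a_max=11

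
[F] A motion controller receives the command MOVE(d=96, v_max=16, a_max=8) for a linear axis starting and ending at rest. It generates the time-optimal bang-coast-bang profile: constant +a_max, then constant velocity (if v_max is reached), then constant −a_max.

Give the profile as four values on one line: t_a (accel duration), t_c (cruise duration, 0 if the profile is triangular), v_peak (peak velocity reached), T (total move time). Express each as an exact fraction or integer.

t_a=2 t_c=4 v_peak=16 T=8

v_max²/a_max = 16²/8 = 32
96 ≥ 32 so v_max reached
t_a = 16/8 = 2; v_peak = 16
d_cruise = 96 − 32 = 64; t_c = 64/16 = 4
T = 2·2 + 4 = 8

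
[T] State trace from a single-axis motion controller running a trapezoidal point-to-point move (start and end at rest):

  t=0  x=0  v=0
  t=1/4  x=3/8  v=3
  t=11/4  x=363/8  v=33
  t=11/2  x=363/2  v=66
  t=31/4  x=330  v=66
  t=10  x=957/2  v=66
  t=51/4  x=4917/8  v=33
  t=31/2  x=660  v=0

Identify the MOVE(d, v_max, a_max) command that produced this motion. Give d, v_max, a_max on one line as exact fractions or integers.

d=660 v_max=66 a_max=12

final state: t=31/2, x=660, v=0 → d = 660
a_max = (3−0)/(1/4−0) = 12
max v = 66 over t∈[11/2,10] → v_max = 66
check: 66·(11/2+9/2) = 660 ✓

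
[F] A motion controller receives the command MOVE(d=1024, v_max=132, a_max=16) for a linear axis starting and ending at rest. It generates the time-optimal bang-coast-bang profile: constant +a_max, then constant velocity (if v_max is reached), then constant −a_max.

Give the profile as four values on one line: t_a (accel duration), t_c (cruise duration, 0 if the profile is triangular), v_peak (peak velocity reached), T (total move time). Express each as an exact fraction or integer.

t_a=8 t_c=0 v_peak=128 T=16

v_max²/a_max = 132²/16 = 1089
1024 < 1089 → triangular
v_peak = √(1024·16) = √16384 = 128
t_a = 128/16 = 8; t_c = 0
T = 2·8 = 16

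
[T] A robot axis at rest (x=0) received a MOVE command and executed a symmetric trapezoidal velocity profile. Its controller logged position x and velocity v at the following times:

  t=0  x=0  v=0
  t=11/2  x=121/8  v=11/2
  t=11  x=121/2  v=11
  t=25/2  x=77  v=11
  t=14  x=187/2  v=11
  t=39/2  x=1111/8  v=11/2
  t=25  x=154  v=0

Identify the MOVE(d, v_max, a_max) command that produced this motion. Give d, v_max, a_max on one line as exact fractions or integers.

final state: t=25, x=154, v=0 → d = 154
a_max = (11/2−0)/(11/2−0) = 1
max v = 11 over t∈[11,14] → v_max = 11
check: 11·(11+3) = 154 ✓

d=154 v_max=11 a_max=1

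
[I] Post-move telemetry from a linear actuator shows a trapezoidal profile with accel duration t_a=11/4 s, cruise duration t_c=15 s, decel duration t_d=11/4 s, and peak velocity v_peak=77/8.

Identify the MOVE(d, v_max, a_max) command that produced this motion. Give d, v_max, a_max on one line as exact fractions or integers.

a_max = (77/8)/(11/4) = 7/2
d_a = ½·77/8·11/4 = 847/64; d_c = 77/8·15 = 1155/8
d = 2·847/64 + 1155/8 = 5467/32
t_c = 15 > 0 → v_max = v_peak = 77/8

d=5467/32 v_max=77/8 a_max=7/2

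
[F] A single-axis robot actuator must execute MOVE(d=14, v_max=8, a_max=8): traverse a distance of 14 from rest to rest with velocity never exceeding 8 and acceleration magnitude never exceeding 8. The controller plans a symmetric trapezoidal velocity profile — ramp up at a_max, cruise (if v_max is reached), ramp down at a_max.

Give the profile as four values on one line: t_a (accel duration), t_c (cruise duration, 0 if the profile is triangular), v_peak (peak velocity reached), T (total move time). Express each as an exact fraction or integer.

vₘ²/aₘ = 8²/8 = 8
14 ≥ 8 so v_max reached
t_a = 8/8 = 1; v_peak = 8
d_cruise = 14 − 8 = 6; t_c = 6/8 = 3/4
T = 2·1 + 3/4 = 11/4

t_a=1 t_c=3/4 v_peak=8 T=11/4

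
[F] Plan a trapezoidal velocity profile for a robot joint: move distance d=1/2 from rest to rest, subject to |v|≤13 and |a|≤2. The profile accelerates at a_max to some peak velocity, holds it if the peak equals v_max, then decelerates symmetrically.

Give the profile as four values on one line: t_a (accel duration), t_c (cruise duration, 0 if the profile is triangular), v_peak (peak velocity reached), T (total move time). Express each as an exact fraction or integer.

t_a=1/2 t_c=0 v_peak=1 T=1

(v_max)²/a_max = 13²/2 = 169/2
1/2 < 169/2 so t_c = 0
v_peak = √(1/2·2) = √1 = 1
t_a = 1/2; t_c = 0
T = 2·1/2 = 1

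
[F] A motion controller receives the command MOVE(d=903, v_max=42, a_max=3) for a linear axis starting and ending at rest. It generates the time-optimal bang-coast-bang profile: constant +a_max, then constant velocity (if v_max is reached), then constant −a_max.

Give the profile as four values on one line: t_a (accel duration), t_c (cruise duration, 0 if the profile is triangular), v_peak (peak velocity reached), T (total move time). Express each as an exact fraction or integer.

vₘ²/aₘ = 42²/3 = 588
903 ≥ 588 → trapezoidal
t_a = 42/3 = 14; v_peak = 42
d_cruise = 903 − 588 = 315; t_c = 315/42 = 15/2
T = 2·14 + 15/2 = 71/2

t_a=14 t_c=15/2 v_peak=42 T=71/2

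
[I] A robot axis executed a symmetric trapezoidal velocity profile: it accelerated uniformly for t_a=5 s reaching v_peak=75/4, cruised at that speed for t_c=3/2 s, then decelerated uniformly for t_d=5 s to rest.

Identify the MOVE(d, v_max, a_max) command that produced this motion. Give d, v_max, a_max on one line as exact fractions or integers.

a_max = (75/4)/5 = 15/4
d_a = ½·75/4·5 = 375/8; d_c = 75/4·3/2 = 225/8
d = 2·375/8 + 225/8 = 975/8
t_c = 3/2 > 0 ⇒ limit active, v_max = 75/4

d=975/8 v_max=75/4 a_max=15/4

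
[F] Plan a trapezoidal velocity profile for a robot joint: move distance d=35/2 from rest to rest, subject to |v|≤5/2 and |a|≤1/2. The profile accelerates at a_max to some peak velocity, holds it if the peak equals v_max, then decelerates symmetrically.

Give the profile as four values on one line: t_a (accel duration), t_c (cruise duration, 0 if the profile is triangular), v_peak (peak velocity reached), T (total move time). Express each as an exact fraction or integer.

t_a=5 t_c=2 v_peak=5/2 T=12

(v_max)²/a_max = (5/2)²/(1/2) = 25/2
35/2 ≥ 25/2 ⇒ cruise phase
t_a = (5/2)/(1/2) = 5; v_peak = 5/2
d_cruise = 35/2 − 25/2 = 5; t_c = 5/(5/2) = 2
T = 2·5 + 2 = 12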